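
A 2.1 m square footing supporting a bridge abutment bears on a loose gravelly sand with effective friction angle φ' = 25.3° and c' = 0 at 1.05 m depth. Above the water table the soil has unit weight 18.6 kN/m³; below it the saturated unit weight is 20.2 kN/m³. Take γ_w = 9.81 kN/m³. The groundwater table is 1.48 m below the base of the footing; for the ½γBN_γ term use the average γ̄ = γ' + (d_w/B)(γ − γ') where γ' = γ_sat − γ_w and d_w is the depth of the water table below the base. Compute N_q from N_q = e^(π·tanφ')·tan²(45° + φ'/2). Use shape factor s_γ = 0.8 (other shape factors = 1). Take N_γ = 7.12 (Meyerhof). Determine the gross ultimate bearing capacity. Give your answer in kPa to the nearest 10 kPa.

tan25.3° = 0.4727, so N_q = e^(π×0.4727)·tan²(57.65°) = 4.415 × 2.493 = 11.
Effective surcharge at the founding depth q = γ·D_f = 18.6 × 1.05 = 19.53 kPa.
With d_w = 1.48 m < B, γ̄ = 10.39 + (1.48/2.1) × (18.6 − 10.39) = 16.176 kN/m³.
q_ult = q·N_q + 0.5·γ·B·N_γ·s_γ
     = 19.53 × 11.005 + 0.5 × 16.176 × 2.1 × 7.12 × 0.8
     = 214.93 + 96.746 = 311.67 kPa.

q_ult ≈ 310 kPa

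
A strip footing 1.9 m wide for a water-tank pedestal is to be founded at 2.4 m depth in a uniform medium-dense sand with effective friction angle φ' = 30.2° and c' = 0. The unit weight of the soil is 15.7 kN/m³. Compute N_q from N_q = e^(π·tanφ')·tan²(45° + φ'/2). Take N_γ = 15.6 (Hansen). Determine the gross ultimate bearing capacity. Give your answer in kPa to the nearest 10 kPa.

tan30.2° = 0.582, so N_q = e^(π×0.582)·tan²(60.1°) = 6.224 × 3.024 = 18.82.
Overburden at base level: q = 15.7 × 2.4 = 37.68 kPa.
Surcharge term q·N_q = 37.68 × 18.824 = 709.29 kPa; self-weight term 0.5·γ·B·N_γ = 0.5 × 15.7 × 1.9 × 15.6 = 232.67 kPa.
q_ult = 709.29 + 232.67 = 941.96 kPa.

q_ult ≈ 940 kPa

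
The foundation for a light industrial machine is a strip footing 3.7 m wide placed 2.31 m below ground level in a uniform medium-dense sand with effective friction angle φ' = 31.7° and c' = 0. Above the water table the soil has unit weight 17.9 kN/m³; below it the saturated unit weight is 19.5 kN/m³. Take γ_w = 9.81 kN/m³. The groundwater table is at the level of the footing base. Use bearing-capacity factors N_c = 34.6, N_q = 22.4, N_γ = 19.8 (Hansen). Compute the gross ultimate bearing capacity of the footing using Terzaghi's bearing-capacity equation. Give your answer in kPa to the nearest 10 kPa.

q = γ·D_f = 17.9 × 2.31 = 41.349 kPa.
For the ½γBN_γ term take γ' = 19.5 − 9.81 = 9.69 kN/m³ (soil below base is submerged).
q·N_q = 41.349 × 22.4 = 926.22 kPa
0.5·γ·B·N_γ = 0.5 × 9.69 × 3.7 × 19.8 = 354.94 kPa
q_ult = 926.22 + 354.94 = 1281.2 kPa.

q_ult ≈ 1280 kPa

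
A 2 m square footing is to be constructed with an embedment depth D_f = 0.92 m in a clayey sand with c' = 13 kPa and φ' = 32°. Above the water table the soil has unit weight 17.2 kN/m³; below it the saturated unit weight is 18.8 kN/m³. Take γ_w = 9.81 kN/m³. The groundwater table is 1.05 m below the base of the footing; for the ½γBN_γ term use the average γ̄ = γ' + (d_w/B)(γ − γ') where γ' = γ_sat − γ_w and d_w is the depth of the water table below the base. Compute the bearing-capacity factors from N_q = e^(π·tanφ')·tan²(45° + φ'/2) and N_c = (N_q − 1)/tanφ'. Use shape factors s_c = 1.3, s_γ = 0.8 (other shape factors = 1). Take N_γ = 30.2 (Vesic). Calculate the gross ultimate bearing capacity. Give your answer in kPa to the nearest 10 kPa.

q_ult ≈ 1290 kPa

tan32° = 0.6249, so N_q = e^(π×0.6249)·tan²(61°) = 7.121 × 3.255 = 23.18.
N_c = (23.18 − 1)/tan32° = 35.49.
Effective surcharge at the founding depth q = γ·D_f = 17.2 × 0.92 = 15.824 kPa.
With d_w = 1.05 m < B, γ̄ = 8.99 + (1.05/2) × (17.2 − 8.99) = 13.3 kN/m³.
q_ult = c·N_c·s_c + q·N_q + 0.5·γ·B·N_γ·s_γ
     = 13 × 35.49 × 1.3 + 15.824 × 23.177 + 0.5 × 13.3 × 2 × 30.2 × 0.8
     = 599.79 + 366.75 + 321.33 = 1287.9 kPa.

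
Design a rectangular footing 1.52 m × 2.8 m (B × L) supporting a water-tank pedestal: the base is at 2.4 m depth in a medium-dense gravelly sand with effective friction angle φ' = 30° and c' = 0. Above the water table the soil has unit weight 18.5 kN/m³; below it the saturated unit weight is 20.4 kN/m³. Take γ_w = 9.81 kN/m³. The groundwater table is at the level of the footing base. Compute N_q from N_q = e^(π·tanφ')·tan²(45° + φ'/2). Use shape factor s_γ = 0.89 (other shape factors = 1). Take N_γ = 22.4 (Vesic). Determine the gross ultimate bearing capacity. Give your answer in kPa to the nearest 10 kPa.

tan30° = 0.5774, so N_q = e^(π×0.5774)·tan²(60°) = 6.134 × 3.0 = 18.4.
q = γ·D_f = 18.5 × 2.4 = 44.4 kPa.
For the ½γBN_γ term take γ' = 20.4 − 9.81 = 10.59 kN/m³ (soil below base is submerged).
q·N_q = 44.4 × 18.401 = 817.01 kPa
0.5·γ·B·N_γ·s_γ = 0.5 × 10.59 × 1.52 × 22.4 × 0.89 = 160.45 kPa
q_ult = 817.01 + 160.45 = 977.46 kPa.

q_ult ≈ 980 kPa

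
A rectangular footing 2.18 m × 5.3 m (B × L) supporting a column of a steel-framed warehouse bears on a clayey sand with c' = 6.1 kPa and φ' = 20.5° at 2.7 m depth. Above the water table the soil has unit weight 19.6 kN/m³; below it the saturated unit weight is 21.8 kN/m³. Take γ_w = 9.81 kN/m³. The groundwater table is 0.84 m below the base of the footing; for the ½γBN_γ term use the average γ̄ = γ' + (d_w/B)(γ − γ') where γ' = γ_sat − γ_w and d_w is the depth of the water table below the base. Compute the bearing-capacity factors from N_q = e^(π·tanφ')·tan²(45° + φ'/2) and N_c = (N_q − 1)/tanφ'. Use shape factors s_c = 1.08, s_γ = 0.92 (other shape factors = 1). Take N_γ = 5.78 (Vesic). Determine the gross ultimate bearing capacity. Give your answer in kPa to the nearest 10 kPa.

q_ult ≈ 540 kPa

tan20.5° = 0.3739, so N_q = e^(π×0.3739)·tan²(55.25°) = 3.237 × 2.078 = 6.73.
N_c = (6.73 − 1)/tan20.5° = 15.31.
Overburden at base level: q = 19.6 × 2.7 = 52.92 kPa.
The water table is 0.84 m below the base (< B = 2.18 m), so the ½γBN_γ term uses γ̄ = γ' + (d_w/B)(γ − γ') = 11.99 + (0.84/2.18)(19.6 − 11.99) = 14.922 kN/m³.
Cohesion term c·N_c·s_c = 6.1 × 15.314 × 1.08 = 100.89 kPa; surcharge term q·N_q = 52.92 × 6.7258 = 355.93 kPa; self-weight term 0.5·γ·B·N_γ·s_γ = 0.5 × 14.922 × 2.18 × 5.78 × 0.92 = 86.492 kPa.
q_ult = 100.89 + 355.93 + 86.492 = 543.31 kPa.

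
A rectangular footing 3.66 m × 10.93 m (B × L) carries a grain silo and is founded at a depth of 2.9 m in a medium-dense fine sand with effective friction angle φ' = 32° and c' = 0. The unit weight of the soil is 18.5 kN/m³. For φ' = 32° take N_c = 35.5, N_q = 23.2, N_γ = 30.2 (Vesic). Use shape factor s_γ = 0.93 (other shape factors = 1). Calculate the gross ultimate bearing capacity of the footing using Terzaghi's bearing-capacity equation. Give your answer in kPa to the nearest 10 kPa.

q_ult ≈ 2200 kPa

Overburden at base level: q = 18.5 × 2.9 = 53.65 kPa.
Surcharge term q·N_q = 53.65 × 23.2 = 1244.7 kPa; self-weight term 0.5·γ·B·N_γ·s_γ = 0.5 × 18.5 × 3.66 × 30.2 × 0.93 = 950.85 kPa.
q_ult = 1244.7 + 950.85 = 2195.5 kPa.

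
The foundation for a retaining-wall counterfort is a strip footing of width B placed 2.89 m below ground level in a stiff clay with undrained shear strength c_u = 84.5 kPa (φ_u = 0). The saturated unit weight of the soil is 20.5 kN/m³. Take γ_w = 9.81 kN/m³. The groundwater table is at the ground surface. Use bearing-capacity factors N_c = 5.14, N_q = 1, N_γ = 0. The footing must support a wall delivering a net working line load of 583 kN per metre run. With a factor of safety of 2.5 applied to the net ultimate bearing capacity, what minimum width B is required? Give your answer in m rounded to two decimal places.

With the water table at the surface the whole profile is submerged: γ' = 20.5 − 9.81 = 10.69 kN/m³, so q = γ'·D_f = 30.894 kPa.
q_ult = c·N_c + q·N_q
     = 84.5 × 5.14 + 30.894 × 1
     = 434.33 + 30.894 = 465.22 kPa.
For φ = 0 the ½γBN_γ term vanishes, so q_ult is independent of B. q_net = 465.22 − 30.894 = 434.33 kPa; q_all(net) = 434.33/2.5 = 173.73 kPa.
Required width B = w / q_all(net) = 583 / 173.73 = 3.356 m.

B = 3.36 m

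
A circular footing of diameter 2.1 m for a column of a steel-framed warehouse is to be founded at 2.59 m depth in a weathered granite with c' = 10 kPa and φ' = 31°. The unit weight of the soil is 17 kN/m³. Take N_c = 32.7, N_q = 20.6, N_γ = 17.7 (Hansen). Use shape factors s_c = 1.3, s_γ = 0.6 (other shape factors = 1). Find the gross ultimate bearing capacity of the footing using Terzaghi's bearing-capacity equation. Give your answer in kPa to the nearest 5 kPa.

Effective surcharge at the founding depth q = γ·D_f = 17 × 2.59 = 44.03 kPa.
q_ult = c·N_c·s_c + q·N_q + 0.5·γ·B·N_γ·s_γ
     = 10 × 32.7 × 1.3 + 44.03 × 20.6 + 0.5 × 17 × 2.1 × 17.7 × 0.6
     = 425.1 + 907.02 + 189.57 = 1521.7 kPa.

q_ult ≈ 1520 kPa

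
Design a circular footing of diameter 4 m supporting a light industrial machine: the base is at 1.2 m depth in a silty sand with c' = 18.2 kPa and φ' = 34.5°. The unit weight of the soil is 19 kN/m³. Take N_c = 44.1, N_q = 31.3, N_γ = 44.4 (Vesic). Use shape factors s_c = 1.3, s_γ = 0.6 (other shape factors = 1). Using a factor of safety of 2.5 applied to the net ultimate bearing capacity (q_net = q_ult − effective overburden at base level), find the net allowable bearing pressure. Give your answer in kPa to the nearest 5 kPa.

q_all(net) ≈ 1100 kPa

q = γ·D_f = 19 × 1.2 = 22.8 kPa.
c·N_c·s_c = 18.2 × 44.1 × 1.3 = 1043.4 kPa
q·N_q = 22.8 × 31.3 = 713.64 kPa
0.5·γ·B·N_γ·s_γ = 0.5 × 19 × 4 × 44.4 × 0.6 = 1012.3 kPa
q_ult = 1043.4 + 713.64 + 1012.3 = 2769.4 kPa.
Net ultimate: q_net = 2769.4 − 22.8 = 2746.6 kPa.
q_all(net) = 2746.6 / 2.5 = 1098.6 kPa.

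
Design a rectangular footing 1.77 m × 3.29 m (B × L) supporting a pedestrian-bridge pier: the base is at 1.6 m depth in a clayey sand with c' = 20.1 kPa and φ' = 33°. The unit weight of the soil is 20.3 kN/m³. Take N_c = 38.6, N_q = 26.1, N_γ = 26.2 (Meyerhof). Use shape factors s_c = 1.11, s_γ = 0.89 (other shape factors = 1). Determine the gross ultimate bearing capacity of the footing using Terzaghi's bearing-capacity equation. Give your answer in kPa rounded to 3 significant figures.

Effective surcharge at the founding depth q = γ·D_f = 20.3 × 1.6 = 32.48 kPa.
q_ult = c·N_c·s_c + q·N_q + 0.5·γ·B·N_γ·s_γ
     = 20.1 × 38.6 × 1.11 + 32.48 × 26.1 + 0.5 × 20.3 × 1.77 × 26.2 × 0.89
     = 861.2 + 847.73 + 418.92 = 2127.9 kPa.

q_ult ≈ 2130 kPa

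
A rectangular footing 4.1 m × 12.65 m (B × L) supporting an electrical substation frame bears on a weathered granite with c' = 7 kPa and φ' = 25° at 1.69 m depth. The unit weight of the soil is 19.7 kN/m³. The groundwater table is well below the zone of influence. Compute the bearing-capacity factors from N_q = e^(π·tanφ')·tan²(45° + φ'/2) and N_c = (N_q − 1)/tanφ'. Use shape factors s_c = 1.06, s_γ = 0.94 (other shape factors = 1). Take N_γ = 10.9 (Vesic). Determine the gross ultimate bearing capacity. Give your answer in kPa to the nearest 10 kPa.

q_ult ≈ 920 kPa

tan25° = 0.4663, so N_q = e^(π×0.4663)·tan²(57.5°) = 4.327 × 2.464 = 10.66.
N_c = (10.66 − 1)/tan25° = 20.72.
Effective surcharge at the founding depth q = γ·D_f = 19.7 × 1.69 = 33.293 kPa.
q_ult = c·N_c·s_c + q·N_q + 0.5·γ·B·N_γ·s_γ
     = 7 × 20.721 × 1.06 + 33.293 × 10.662 + 0.5 × 19.7 × 4.1 × 10.9 × 0.94
     = 153.75 + 354.97 + 413.78 = 922.51 kPa.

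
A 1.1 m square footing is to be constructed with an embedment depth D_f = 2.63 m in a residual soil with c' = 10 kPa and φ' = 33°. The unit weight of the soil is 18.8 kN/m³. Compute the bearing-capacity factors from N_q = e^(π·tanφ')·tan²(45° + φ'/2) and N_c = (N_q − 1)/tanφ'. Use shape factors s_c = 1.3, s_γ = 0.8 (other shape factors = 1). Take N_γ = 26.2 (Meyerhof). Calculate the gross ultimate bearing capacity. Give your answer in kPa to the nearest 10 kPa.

tan33° = 0.6494, so N_q = e^(π×0.6494)·tan²(61.5°) = 7.692 × 3.392 = 26.09.
N_c = (26.09 − 1)/tan33° = 38.64.
Overburden at base level: q = 18.8 × 2.63 = 49.444 kPa.
Cohesion term c·N_c·s_c = 10 × 38.638 × 1.3 = 502.3 kPa; surcharge term q·N_q = 49.444 × 26.092 = 1290.1 kPa; self-weight term 0.5·γ·B·N_γ·s_γ = 0.5 × 18.8 × 1.1 × 26.2 × 0.8 = 216.73 kPa.
q_ult = 502.3 + 1290.1 + 216.73 = 2009.1 kPa.

q_ult ≈ 2010 kPa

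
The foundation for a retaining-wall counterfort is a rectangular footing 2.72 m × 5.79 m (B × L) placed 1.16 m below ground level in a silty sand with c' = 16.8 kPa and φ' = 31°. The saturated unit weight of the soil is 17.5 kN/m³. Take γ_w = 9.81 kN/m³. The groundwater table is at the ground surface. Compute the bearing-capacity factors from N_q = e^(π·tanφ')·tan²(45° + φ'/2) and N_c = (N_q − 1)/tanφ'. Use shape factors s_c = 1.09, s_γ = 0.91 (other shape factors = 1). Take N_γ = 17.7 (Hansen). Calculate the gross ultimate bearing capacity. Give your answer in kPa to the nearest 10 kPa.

q_ult ≈ 950 kPa

tan31° = 0.6009, so N_q = e^(π×0.6009)·tan²(60.5°) = 6.604 × 3.124 = 20.63.
N_c = (20.63 − 1)/tan31° = 32.67.
Water table at ground surface, so effective unit weight γ' = 17.5 − 9.81 = 7.69 kN/m³ is used throughout; overburden q = 7.69 × 1.16 = 8.9204 kPa; the same γ' applies in the ½γBN_γ term.
Cohesion term c·N_c·s_c = 16.8 × 32.671 × 1.09 = 598.27 kPa; surcharge term q·N_q = 8.9204 × 20.631 = 184.03 kPa; self-weight term 0.5·γ·B·N_γ·s_γ = 0.5 × 7.69 × 2.72 × 17.7 × 0.91 = 168.45 kPa.
q_ult = 598.27 + 184.03 + 168.45 = 950.76 kPa.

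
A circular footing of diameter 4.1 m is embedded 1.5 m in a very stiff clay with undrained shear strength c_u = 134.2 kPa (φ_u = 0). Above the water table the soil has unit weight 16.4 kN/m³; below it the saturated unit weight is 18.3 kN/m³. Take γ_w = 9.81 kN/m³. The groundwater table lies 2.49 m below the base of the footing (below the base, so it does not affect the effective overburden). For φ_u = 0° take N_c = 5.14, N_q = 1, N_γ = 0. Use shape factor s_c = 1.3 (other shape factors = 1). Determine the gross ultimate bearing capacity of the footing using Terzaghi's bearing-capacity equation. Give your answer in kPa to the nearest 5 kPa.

q_ult ≈ 920 kPa

q = γ·D_f = 16.4 × 1.5 = 24.6 kPa.
c·N_c·s_c = 134.2 × 5.14 × 1.3 = 896.72 kPa
q·N_q = 24.6 × 1 = 24.6 kPa
q_ult = 896.72 + 24.6 = 921.32 kPa.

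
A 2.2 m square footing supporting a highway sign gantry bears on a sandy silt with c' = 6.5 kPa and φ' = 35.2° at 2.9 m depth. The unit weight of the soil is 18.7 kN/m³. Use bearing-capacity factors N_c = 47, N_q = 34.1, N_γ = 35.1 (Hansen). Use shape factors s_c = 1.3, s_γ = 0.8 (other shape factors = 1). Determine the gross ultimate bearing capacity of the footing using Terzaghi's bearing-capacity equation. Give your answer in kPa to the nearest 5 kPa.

Overburden at base level: q = 18.7 × 2.9 = 54.23 kPa.
Cohesion term c·N_c·s_c = 6.5 × 47 × 1.3 = 397.15 kPa; surcharge term q·N_q = 54.23 × 34.1 = 1849.2 kPa; self-weight term 0.5·γ·B·N_γ·s_γ = 0.5 × 18.7 × 2.2 × 35.1 × 0.8 = 577.61 kPa.
q_ult = 397.15 + 1849.2 + 577.61 = 2824 kPa.

q_ult ≈ 2825 kPa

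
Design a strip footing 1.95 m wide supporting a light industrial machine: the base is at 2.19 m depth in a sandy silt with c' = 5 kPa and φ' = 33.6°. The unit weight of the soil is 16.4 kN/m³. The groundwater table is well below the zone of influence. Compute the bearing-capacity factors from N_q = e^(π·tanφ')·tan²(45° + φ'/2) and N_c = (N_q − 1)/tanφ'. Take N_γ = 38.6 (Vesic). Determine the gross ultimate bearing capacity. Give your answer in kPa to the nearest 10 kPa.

tan33.6° = 0.6644, so N_q = e^(π×0.6644)·tan²(61.8°) = 8.063 × 3.478 = 28.04.
N_c = (28.04 − 1)/tan33.6° = 40.7.
Effective surcharge at the founding depth q = γ·D_f = 16.4 × 2.19 = 35.916 kPa.
q_ult = c·N_c + q·N_q + 0.5·γ·B·N_γ
     = 5 × 40.705 + 35.916 × 28.044 + 0.5 × 16.4 × 1.95 × 38.6
     = 203.52 + 1007.2 + 617.21 = 1828 kPa.

q_ult ≈ 1830 kPa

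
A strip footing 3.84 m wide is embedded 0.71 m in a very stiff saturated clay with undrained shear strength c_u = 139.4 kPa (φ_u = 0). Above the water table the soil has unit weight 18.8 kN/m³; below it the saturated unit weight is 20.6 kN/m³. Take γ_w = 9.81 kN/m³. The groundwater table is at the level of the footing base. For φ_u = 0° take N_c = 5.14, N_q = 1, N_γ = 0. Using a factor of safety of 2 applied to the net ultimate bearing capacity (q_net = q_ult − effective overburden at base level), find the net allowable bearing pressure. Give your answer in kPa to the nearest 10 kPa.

Effective surcharge at the founding depth q = γ·D_f = 18.8 × 0.71 = 13.348 kPa.
q_ult = c·N_c + q·N_q
     = 139.4 × 5.14 + 13.348 × 1
     = 716.52 + 13.348 = 729.86 kPa.
Net ultimate: q_net = 729.86 − 13.348 = 716.52 kPa.
q_all(net) = 716.52 / 2 = 358.26 kPa.

q_all(net) ≈ 360 kPa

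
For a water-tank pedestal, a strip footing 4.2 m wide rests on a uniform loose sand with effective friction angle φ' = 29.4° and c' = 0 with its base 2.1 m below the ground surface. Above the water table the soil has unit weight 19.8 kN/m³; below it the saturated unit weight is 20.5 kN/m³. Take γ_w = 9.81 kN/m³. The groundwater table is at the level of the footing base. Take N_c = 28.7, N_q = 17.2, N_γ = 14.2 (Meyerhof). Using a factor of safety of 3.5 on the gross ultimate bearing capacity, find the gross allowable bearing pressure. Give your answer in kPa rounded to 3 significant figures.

q_all ≈ 295 kPa

q = γ·D_f = 19.8 × 2.1 = 41.58 kPa.
For the ½γBN_γ term take γ' = 20.5 − 9.81 = 10.69 kN/m³ (soil below base is submerged).
q·N_q = 41.58 × 17.2 = 715.18 kPa
0.5·γ·B·N_γ = 0.5 × 10.69 × 4.2 × 14.2 = 318.78 kPa
q_ult = 715.18 + 318.78 = 1034 kPa.
q_all = 1034 / 3.5 = 295.41 kPa.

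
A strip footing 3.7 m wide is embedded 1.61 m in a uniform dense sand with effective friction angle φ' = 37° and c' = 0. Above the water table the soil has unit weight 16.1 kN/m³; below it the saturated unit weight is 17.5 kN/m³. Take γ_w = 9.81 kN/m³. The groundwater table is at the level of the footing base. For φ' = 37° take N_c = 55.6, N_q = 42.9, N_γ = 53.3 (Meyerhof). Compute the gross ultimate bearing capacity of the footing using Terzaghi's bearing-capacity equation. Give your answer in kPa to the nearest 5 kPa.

Effective surcharge at the founding depth q = γ·D_f = 16.1 × 1.61 = 25.921 kPa.
The water table coincides with the base, so in the self-weight term γ → γ' = 7.69 kN/m³.
q_ult = q·N_q + 0.5·γ·B·N_γ
     = 25.921 × 42.9 + 0.5 × 7.69 × 3.7 × 53.3
     = 1112 + 758.27 = 1870.3 kPa.

q_ult ≈ 1870 kPa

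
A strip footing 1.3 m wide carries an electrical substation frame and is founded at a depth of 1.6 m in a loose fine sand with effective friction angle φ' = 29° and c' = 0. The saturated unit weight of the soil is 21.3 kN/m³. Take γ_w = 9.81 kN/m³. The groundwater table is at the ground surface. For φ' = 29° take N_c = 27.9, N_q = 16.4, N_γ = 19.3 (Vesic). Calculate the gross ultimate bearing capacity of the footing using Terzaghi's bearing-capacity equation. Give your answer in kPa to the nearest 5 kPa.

Water table at ground surface, so effective unit weight γ' = 21.3 − 9.81 = 11.49 kN/m³ is used throughout; overburden q = 11.49 × 1.6 = 18.384 kPa; the same γ' applies in the ½γBN_γ term.
Surcharge term q·N_q = 18.384 × 16.4 = 301.5 kPa; self-weight term 0.5·γ·B·N_γ = 0.5 × 11.49 × 1.3 × 19.3 = 144.14 kPa.
q_ult = 301.5 + 144.14 = 445.64 kPa.

q_ult ≈ 445 kPa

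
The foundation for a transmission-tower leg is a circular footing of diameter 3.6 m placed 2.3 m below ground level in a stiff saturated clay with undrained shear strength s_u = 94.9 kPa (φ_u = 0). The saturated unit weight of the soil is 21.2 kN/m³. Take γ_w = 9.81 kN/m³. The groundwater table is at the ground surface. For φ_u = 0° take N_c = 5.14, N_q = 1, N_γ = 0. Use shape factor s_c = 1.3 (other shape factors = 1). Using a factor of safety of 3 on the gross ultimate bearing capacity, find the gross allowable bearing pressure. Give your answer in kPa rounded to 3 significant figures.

Water table at ground surface, so effective unit weight γ' = 21.2 − 9.81 = 11.39 kN/m³ is used throughout; overburden q = 11.39 × 2.3 = 26.197 kPa.
Cohesion term c·N_c·s_c = 94.9 × 5.14 × 1.3 = 634.12 kPa; surcharge term q·N_q = 26.197 × 1 = 26.197 kPa.
q_ult = 634.12 + 26.197 = 660.32 kPa.
q_all = 660.32 / 3 = 220.11 kPa.

q_all ≈ 220 kPa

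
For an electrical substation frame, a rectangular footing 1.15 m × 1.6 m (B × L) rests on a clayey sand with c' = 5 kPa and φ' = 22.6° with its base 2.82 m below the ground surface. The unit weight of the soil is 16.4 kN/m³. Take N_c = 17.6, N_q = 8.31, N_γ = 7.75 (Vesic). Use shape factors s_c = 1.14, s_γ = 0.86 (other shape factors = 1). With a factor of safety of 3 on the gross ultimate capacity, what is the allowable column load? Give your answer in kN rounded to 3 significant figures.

P_all ≈ 336 kN

Overburden at base level: q = 16.4 × 2.82 = 46.248 kPa.
Cohesion term c·N_c·s_c = 5 × 17.6 × 1.14 = 100.32 kPa; surcharge term q·N_q = 46.248 × 8.31 = 384.32 kPa; self-weight term 0.5·γ·B·N_γ·s_γ = 0.5 × 16.4 × 1.15 × 7.75 × 0.86 = 62.851 kPa.
q_ult = 100.32 + 384.32 + 62.851 = 547.49 kPa.
Gross allowable pressure q_all = 547.49 / 3 = 182.5 kPa.
Footing area = 1.84 m², so allowable column load = 182.5 × 1.84 = 335.79 kN.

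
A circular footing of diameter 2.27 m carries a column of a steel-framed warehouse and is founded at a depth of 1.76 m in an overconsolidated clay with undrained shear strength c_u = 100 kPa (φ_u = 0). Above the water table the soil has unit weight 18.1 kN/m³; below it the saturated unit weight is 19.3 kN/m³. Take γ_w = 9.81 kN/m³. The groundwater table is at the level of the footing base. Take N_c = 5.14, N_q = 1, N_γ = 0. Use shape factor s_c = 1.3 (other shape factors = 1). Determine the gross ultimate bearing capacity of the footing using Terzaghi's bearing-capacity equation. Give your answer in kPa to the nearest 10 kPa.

Effective surcharge at the founding depth q = γ·D_f = 18.1 × 1.76 = 31.856 kPa.
q_ult = c·N_c·s_c + q·N_q
     = 100 × 5.14 × 1.3 + 31.856 × 1
     = 668.2 + 31.856 = 700.06 kPa.

q_ult ≈ 700 kPa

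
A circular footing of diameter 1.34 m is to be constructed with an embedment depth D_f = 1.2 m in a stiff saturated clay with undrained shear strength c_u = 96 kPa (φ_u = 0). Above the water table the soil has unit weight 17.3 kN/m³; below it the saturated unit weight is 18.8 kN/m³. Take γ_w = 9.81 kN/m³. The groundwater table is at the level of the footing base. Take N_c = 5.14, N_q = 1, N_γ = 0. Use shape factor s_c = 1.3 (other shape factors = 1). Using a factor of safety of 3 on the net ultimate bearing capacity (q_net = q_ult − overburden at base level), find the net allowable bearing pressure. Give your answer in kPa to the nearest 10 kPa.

q_all(net) ≈ 210 kPa

Overburden at base level: q = 17.3 × 1.2 = 20.76 kPa.
Cohesion term c·N_c·s_c = 96 × 5.14 × 1.3 = 641.47 kPa; surcharge term q·N_q = 20.76 × 1 = 20.76 kPa.
q_ult = 641.47 + 20.76 = 662.23 kPa.
q_net = 662.23 − 20.76 = 641.47 kPa.
q_all(net) = 641.47 / 3 = 213.82 kPa.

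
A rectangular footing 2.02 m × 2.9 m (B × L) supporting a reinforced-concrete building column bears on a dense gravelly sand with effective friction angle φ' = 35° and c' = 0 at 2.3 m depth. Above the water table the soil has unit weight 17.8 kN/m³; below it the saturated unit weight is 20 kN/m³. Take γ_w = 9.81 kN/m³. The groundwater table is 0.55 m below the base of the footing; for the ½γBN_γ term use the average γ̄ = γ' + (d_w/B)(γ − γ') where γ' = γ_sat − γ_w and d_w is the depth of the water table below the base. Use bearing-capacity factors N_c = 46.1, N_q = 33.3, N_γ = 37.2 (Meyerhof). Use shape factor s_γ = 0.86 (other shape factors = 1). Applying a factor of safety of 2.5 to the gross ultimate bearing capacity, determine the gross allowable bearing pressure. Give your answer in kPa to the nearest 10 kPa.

q_all ≈ 700 kPa

Effective surcharge at the founding depth q = γ·D_f = 17.8 × 2.3 = 40.94 kPa.
With d_w = 0.55 m < B, γ̄ = 10.19 + (0.55/2.02) × (17.8 − 10.19) = 12.262 kN/m³.
q_ult = q·N_q + 0.5·γ·B·N_γ·s_γ
     = 40.94 × 33.3 + 0.5 × 12.262 × 2.02 × 37.2 × 0.86
     = 1363.3 + 396.21 = 1759.5 kPa.
q_all = q_ult / FS = 1759.5 / 2.5 = 703.8 kPa.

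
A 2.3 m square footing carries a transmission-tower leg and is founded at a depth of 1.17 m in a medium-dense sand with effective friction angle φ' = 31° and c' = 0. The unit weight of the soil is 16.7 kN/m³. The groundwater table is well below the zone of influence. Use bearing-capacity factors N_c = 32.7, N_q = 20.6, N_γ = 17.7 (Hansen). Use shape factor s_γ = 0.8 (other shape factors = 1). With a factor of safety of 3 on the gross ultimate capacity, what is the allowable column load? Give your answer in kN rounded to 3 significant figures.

q = γ·D_f = 16.7 × 1.17 = 19.539 kPa.
q·N_q = 19.539 × 20.6 = 402.5 kPa
0.5·γ·B·N_γ·s_γ = 0.5 × 16.7 × 2.3 × 17.7 × 0.8 = 271.94 kPa
q_ult = 402.5 + 271.94 = 674.45 kPa.
Gross allowable pressure q_all = 674.45 / 3 = 224.82 kPa.
Footing area = 5.29 m², so allowable column load = 224.82 × 5.29 = 1189.3 kN.

P_all ≈ 1190 kN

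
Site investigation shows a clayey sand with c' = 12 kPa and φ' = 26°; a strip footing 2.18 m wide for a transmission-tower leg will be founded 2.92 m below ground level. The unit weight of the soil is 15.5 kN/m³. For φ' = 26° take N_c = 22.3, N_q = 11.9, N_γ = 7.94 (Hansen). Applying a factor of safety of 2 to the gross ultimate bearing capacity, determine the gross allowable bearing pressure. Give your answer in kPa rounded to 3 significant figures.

q_all ≈ 470 kPa

Overburden at base level: q = 15.5 × 2.92 = 45.26 kPa.
Cohesion term c·N_c = 12 × 22.3 = 267.6 kPa; surcharge term q·N_q = 45.26 × 11.9 = 538.59 kPa; self-weight term 0.5·γ·B·N_γ = 0.5 × 15.5 × 2.18 × 7.94 = 134.15 kPa.
q_ult = 267.6 + 538.59 + 134.15 = 940.34 kPa.
q_all = q_ult / FS = 940.34 / 2 = 470.17 kPa.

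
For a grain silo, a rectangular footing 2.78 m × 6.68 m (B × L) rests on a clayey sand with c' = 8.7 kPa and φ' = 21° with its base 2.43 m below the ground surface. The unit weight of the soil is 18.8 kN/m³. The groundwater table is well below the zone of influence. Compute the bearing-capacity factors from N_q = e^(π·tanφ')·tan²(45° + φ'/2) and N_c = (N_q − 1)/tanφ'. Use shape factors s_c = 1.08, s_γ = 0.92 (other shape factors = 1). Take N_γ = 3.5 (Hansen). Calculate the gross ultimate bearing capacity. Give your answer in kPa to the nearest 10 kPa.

tan21° = 0.3839, so N_q = e^(π×0.3839)·tan²(55.5°) = 3.34 × 2.117 = 7.07.
N_c = (7.07 − 1)/tan21° = 15.81.
Effective surcharge at the founding depth q = γ·D_f = 18.8 × 2.43 = 45.684 kPa.
q_ult = c·N_c·s_c + q·N_q + 0.5·γ·B·N_γ·s_γ
     = 8.7 × 15.815 × 1.08 + 45.684 × 7.0708 + 0.5 × 18.8 × 2.78 × 3.5 × 0.92
     = 148.6 + 323.02 + 84.145 = 555.76 kPa.

q_ult ≈ 560 kPa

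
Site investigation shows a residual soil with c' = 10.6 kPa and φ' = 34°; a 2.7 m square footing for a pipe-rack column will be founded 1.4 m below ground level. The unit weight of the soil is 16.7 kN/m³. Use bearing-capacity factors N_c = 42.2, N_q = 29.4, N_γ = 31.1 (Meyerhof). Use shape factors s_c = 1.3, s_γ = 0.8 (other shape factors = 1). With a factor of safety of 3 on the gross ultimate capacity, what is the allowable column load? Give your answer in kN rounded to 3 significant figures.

Effective surcharge at the founding depth q = γ·D_f = 16.7 × 1.4 = 23.38 kPa.
q_ult = c·N_c·s_c + q·N_q + 0.5·γ·B·N_γ·s_γ
     = 10.6 × 42.2 × 1.3 + 23.38 × 29.4 + 0.5 × 16.7 × 2.7 × 31.1 × 0.8
     = 581.52 + 687.37 + 560.92 = 1829.8 kPa.
Gross allowable pressure q_all = 1829.8 / 3 = 609.94 kPa.
Footing area = 7.29 m², so allowable column load = 609.94 × 7.29 = 4446.4 kN.

P_all ≈ 4450 kN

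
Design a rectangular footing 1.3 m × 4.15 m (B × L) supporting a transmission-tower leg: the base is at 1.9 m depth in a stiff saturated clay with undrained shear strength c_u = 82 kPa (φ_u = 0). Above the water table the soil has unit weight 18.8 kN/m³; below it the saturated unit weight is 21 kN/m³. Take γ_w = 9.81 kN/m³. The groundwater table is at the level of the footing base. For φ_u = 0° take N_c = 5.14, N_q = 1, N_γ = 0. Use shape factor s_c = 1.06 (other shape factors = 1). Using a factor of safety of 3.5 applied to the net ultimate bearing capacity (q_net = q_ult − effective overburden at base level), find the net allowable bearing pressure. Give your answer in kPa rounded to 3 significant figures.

Effective surcharge at the founding depth q = γ·D_f = 18.8 × 1.9 = 35.72 kPa.
q_ult = c·N_c·s_c + q·N_q
     = 82 × 5.14 × 1.06 + 35.72 × 1
     = 446.77 + 35.72 = 482.49 kPa.
Net ultimate: q_net = 482.49 − 35.72 = 446.77 kPa.
q_all(net) = 446.77 / 3.5 = 127.65 kPa.

q_all(net) ≈ 128 kPa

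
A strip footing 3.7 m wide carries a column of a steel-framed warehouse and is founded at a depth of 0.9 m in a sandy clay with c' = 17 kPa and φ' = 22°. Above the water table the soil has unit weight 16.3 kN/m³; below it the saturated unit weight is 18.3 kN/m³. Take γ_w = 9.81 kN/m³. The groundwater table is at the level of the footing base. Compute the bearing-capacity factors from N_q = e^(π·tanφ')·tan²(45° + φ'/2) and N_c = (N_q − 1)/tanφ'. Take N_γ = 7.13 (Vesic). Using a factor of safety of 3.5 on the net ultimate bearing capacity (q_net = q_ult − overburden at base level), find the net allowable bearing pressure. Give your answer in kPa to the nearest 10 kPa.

N_q = e^(π·tan22°)·tan²(56°) = 7.82; N_c = (N_q − 1)/tanφ' = 16.88.
q = γ·D_f = 16.3 × 0.9 = 14.67 kPa.
For the ½γBN_γ term take γ' = 18.3 − 9.81 = 8.49 kN/m³ (soil below base is submerged).
c·N_c = 17 × 16.883 = 287.01 kPa
q·N_q = 14.67 × 7.8211 = 114.74 kPa
0.5·γ·B·N_γ = 0.5 × 8.49 × 3.7 × 7.13 = 111.99 kPa
q_ult = 287.01 + 114.74 + 111.99 = 513.73 kPa.
q_net = 513.73 − 14.67 = 499.06 kPa.
q_all(net) = 499.06 / 3.5 = 142.59 kPa.

q_all(net) ≈ 140 kPa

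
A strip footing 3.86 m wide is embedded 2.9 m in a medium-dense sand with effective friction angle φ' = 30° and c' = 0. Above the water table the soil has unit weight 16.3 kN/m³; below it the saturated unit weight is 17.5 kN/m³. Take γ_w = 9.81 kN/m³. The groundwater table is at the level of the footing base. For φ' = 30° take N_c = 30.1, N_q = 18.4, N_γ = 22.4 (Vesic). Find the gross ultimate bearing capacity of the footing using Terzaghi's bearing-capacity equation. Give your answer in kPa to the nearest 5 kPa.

q_ult ≈ 1200 kPa

Overburden at base level: q = 16.3 × 2.9 = 47.27 kPa.
Below the base the soil is submerged, so the ½γBN_γ term uses γ' = 17.5 − 9.81 = 7.69 kN/m³.
Surcharge term q·N_q = 47.27 × 18.4 = 869.77 kPa; self-weight term 0.5·γ·B·N_γ = 0.5 × 7.69 × 3.86 × 22.4 = 332.45 kPa.
q_ult = 869.77 + 332.45 = 1202.2 kPa.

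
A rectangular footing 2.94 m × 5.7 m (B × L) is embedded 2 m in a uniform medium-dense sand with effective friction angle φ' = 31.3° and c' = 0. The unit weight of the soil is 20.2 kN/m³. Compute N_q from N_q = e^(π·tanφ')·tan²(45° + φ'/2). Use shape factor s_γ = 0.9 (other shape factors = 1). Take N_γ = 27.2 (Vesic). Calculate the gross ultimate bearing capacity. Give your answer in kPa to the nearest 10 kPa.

q_ult ≈ 1590 kPa

tan31.3° = 0.608, so N_q = e^(π×0.608)·tan²(60.65°) = 6.754 × 3.162 = 21.36.
Overburden at base level: q = 20.2 × 2 = 40.4 kPa.
Surcharge term q·N_q = 40.4 × 21.359 = 862.91 kPa; self-weight term 0.5·γ·B·N_γ·s_γ = 0.5 × 20.2 × 2.94 × 27.2 × 0.9 = 726.91 kPa.
q_ult = 862.91 + 726.91 = 1589.8 kPa.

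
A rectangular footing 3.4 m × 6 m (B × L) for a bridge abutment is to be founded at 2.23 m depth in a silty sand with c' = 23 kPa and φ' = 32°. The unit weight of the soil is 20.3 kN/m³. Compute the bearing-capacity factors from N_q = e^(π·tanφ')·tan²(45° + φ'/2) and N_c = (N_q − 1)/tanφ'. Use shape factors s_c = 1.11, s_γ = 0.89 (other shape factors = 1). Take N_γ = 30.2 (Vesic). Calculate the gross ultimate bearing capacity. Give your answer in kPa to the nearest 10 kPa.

q_ult ≈ 2880 kPa

tan32° = 0.6249, so N_q = e^(π×0.6249)·tan²(61°) = 7.121 × 3.255 = 23.18.
N_c = (23.18 − 1)/tan32° = 35.49.
Overburden at base level: q = 20.3 × 2.23 = 45.269 kPa.
Cohesion term c·N_c·s_c = 23 × 35.49 × 1.11 = 906.07 kPa; surcharge term q·N_q = 45.269 × 23.177 = 1049.2 kPa; self-weight term 0.5·γ·B·N_γ·s_γ = 0.5 × 20.3 × 3.4 × 30.2 × 0.89 = 927.56 kPa.
q_ult = 906.07 + 1049.2 + 927.56 = 2882.8 kPa.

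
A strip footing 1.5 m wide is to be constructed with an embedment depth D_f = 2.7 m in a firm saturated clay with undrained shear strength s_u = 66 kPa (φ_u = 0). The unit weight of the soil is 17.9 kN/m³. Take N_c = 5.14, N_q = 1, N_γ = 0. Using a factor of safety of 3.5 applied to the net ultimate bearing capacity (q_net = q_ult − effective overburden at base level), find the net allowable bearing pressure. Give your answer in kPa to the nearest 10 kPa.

Overburden at base level: q = 17.9 × 2.7 = 48.33 kPa.
Cohesion term c·N_c = 66 × 5.14 = 339.24 kPa; surcharge term q·N_q = 48.33 × 1 = 48.33 kPa.
q_ult = 339.24 + 48.33 = 387.57 kPa.
Net ultimate: q_net = 387.57 − 48.33 = 339.24 kPa.
q_all(net) = 339.24 / 3.5 = 96.926 kPa.

q_all(net) ≈ 100 kPa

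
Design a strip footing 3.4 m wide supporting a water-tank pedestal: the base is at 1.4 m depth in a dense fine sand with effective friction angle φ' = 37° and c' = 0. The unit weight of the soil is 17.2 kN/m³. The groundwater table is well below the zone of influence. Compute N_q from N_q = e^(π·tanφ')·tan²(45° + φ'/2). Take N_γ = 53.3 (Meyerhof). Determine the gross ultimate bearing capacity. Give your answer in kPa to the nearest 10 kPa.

q_ult ≈ 2590 kPa

tan37° = 0.7536, so N_q = e^(π×0.7536)·tan²(63.5°) = 10.669 × 4.023 = 42.92.
Effective surcharge at the founding depth q = γ·D_f = 17.2 × 1.4 = 24.08 kPa.
q_ult = q·N_q + 0.5·γ·B·N_γ
     = 24.08 × 42.92 + 0.5 × 17.2 × 3.4 × 53.3
     = 1033.5 + 1558.5 = 2592 kPa.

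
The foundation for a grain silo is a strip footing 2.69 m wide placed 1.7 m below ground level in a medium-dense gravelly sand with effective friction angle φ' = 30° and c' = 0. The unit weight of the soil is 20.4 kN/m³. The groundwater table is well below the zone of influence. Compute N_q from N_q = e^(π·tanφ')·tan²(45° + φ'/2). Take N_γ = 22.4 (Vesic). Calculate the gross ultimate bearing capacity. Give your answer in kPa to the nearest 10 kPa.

q_ult ≈ 1250 kPa

tan30° = 0.5774, so N_q = e^(π×0.5774)·tan²(60°) = 6.134 × 3.0 = 18.4.
q = γ·D_f = 20.4 × 1.7 = 34.68 kPa.
q·N_q = 34.68 × 18.401 = 638.15 kPa
0.5·γ·B·N_γ = 0.5 × 20.4 × 2.69 × 22.4 = 614.61 kPa
q_ult = 638.15 + 614.61 = 1252.8 kPa.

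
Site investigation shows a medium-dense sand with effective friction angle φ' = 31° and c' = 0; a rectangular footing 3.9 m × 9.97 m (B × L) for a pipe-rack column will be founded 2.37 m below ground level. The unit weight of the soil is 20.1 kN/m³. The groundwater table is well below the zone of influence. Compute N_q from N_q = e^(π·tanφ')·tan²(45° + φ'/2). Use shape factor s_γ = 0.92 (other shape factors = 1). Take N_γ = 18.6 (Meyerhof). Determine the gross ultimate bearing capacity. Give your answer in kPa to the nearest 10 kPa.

tan31° = 0.6009, so N_q = e^(π×0.6009)·tan²(60.5°) = 6.604 × 3.124 = 20.63.
q = γ·D_f = 20.1 × 2.37 = 47.637 kPa.
q·N_q = 47.637 × 20.631 = 982.79 kPa
0.5·γ·B·N_γ·s_γ = 0.5 × 20.1 × 3.9 × 18.6 × 0.92 = 670.7 kPa
q_ult = 982.79 + 670.7 = 1653.5 kPa.

q_ult ≈ 1650 kPa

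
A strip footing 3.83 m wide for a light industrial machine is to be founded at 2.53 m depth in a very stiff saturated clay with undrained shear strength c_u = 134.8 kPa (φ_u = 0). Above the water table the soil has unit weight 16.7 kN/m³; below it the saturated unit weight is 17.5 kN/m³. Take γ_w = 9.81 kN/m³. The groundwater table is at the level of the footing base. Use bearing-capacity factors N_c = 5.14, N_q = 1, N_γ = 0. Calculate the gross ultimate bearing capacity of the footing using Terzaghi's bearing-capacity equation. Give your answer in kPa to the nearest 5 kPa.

Effective surcharge at the founding depth q = γ·D_f = 16.7 × 2.53 = 42.251 kPa.
q_ult = c·N_c + q·N_q
     = 134.8 × 5.14 + 42.251 × 1
     = 692.87 + 42.251 = 735.12 kPa.

q_ult ≈ 735 kPa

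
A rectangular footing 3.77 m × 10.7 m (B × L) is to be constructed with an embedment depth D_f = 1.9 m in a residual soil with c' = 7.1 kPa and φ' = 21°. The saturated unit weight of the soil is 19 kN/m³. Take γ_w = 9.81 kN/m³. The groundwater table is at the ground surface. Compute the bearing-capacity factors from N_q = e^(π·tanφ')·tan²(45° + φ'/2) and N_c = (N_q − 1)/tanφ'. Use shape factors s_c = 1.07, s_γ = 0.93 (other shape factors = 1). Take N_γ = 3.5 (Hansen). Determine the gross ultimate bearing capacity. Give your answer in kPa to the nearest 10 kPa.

tan21° = 0.3839, so N_q = e^(π×0.3839)·tan²(55.5°) = 3.34 × 2.117 = 7.07.
N_c = (7.07 − 1)/tan21° = 15.81.
Water table at ground surface, so effective unit weight γ' = 19 − 9.81 = 9.19 kN/m³ is used throughout; overburden q = 9.19 × 1.9 = 17.461 kPa; the same γ' applies in the ½γBN_γ term.
Cohesion term c·N_c·s_c = 7.1 × 15.815 × 1.07 = 120.15 kPa; surcharge term q·N_q = 17.461 × 7.0708 = 123.46 kPa; self-weight term 0.5·γ·B·N_γ·s_γ = 0.5 × 9.19 × 3.77 × 3.5 × 0.93 = 56.387 kPa.
q_ult = 120.15 + 123.46 + 56.387 = 300 kPa.

q_ult ≈ 300 kPa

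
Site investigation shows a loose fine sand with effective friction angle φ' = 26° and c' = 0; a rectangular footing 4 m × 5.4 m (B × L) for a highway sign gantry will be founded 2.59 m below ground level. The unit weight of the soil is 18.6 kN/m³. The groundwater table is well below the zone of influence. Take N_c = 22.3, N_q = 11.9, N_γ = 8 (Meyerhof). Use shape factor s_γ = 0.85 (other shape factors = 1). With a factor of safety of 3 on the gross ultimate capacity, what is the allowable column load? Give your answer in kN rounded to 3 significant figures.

Overburden at base level: q = 18.6 × 2.59 = 48.174 kPa.
Surcharge term q·N_q = 48.174 × 11.9 = 573.27 kPa; self-weight term 0.5·γ·B·N_γ·s_γ = 0.5 × 18.6 × 4 × 8 × 0.85 = 252.96 kPa.
q_ult = 573.27 + 252.96 = 826.23 kPa.
Gross allowable pressure q_all = 826.23 / 3 = 275.41 kPa.
Footing area = 21.6 m², so allowable column load = 275.41 × 21.6 = 5948.9 kN.

P_all ≈ 5950 kN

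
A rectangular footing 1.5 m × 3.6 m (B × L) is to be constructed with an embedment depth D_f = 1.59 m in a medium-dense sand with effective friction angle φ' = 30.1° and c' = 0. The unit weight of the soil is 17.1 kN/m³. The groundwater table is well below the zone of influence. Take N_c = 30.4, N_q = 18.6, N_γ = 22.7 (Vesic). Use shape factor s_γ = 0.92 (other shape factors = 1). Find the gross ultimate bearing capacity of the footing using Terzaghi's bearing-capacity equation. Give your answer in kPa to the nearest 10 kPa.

q_ult ≈ 770 kPa

Overburden at base level: q = 17.1 × 1.59 = 27.189 kPa.
Surcharge term q·N_q = 27.189 × 18.6 = 505.72 kPa; self-weight term 0.5·γ·B·N_γ·s_γ = 0.5 × 17.1 × 1.5 × 22.7 × 0.92 = 267.84 kPa.
q_ult = 505.72 + 267.84 = 773.55 kPa.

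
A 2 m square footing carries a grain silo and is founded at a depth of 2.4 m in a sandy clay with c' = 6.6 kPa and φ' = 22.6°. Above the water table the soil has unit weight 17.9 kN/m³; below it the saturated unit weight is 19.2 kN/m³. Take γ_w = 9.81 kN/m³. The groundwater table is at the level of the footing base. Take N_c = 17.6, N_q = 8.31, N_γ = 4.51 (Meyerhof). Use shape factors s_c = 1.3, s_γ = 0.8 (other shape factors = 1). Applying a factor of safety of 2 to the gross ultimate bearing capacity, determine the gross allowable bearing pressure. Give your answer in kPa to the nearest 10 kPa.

q_all ≈ 270 kPa

q = γ·D_f = 17.9 × 2.4 = 42.96 kPa.
For the ½γBN_γ term take γ' = 19.2 − 9.81 = 9.39 kN/m³ (soil below base is submerged).
c·N_c·s_c = 6.6 × 17.6 × 1.3 = 151.01 kPa
q·N_q = 42.96 × 8.31 = 357 kPa
0.5·γ·B·N_γ·s_γ = 0.5 × 9.39 × 2 × 4.51 × 0.8 = 33.879 kPa
q_ult = 151.01 + 357 + 33.879 = 541.88 kPa.
q_all = q_ult / FS = 541.88 / 2 = 270.94 kPa.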